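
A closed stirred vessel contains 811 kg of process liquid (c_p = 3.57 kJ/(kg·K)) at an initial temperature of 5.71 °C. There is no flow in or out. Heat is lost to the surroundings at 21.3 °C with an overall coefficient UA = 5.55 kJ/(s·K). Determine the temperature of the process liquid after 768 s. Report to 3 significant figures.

Lumped-capacitance energy balance: M c_p dT/dt = UA(T_amb − T).
dT/dt = (T_ss − T)/τ with T_ss = T_amb = 21.300 °C, τ = M c_p/UA = 811·3.57/5.55 = 521.67 s.
T approaches T_ss exponentially: T(t) = T_ss + (T₀ − T_ss) e^(−t/τ).
T(768) = 21.300 + (-15.590)·0.22942 = 17.723 °C.

17.7 °C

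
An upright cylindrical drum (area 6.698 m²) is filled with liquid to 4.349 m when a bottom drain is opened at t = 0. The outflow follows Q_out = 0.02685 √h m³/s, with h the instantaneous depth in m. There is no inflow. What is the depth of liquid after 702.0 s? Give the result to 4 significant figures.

Unsteady balance on liquid volume: A dh/dt = −0.02685 √h.
∫ h^(−1/2) dh = −(0.02685/A) ∫ dt, giving 2√h = 2√h₀ − (0.02685/A) t.
√h = √4.349 − 0.02685·702.0/(2·6.698) = 2.08543 − 1.40704 = 0.678386.
h = 0.678386² = 0.460208 m.

0.4602 m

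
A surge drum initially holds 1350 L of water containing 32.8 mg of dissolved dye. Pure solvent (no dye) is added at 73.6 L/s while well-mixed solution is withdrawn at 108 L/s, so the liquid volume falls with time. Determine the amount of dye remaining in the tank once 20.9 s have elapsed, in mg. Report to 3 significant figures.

3.01 mg

Let m(t) be the amount of dye. Volume: V(t) = V₀ + (Q_in − Q_out) t = 1350 − 34.400 t; V(20.9) = 631.04 L.
Species balance (pure solvent in): dm/dt = −Q_out · m/V(t).
dm/m = −Q_out dt/(V₀ − 34.400 t); integrating gives ln(m/m₀) = −(Q_out/(Q_in−Q_out)) ln(V/V₀).
m = m₀ (V₀/V)^(Q_out/(Q_in−Q_out)) = 32.8 × (1350/631.04)^(-3.1395) = 3.0127 mg.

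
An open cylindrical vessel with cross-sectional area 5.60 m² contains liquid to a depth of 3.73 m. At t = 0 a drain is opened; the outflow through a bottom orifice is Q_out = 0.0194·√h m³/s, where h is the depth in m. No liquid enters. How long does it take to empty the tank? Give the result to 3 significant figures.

1110 s

A dh/dt = −Q_out = −0.0194 √h.
Separate and integrate: 2(√h − √h₀) = −(0.0194/A) t.
Set h = 0: 2√h₀ = (0.0194/A) t_empty ⇒ t_empty = 2A√h₀/0.0194.
t_empty = 2·5.60·√3.73/0.0194 = 11.200·1.9313/0.0194 = 1115.0 s.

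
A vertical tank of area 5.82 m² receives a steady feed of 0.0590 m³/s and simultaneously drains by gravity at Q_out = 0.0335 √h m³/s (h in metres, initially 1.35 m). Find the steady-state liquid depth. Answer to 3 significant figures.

Level balance: A dh/dt = 0.0590 − 0.0335 √h. Setting dh/dt = 0:
Q_in = 0.0335 √h_ss ⇒ √h_ss = 0.0590/0.0335 = 1.7612.
h_ss = 1.7612² = 3.1018 m. (Since h₀ = 1.35 m < h_ss, the level will rise toward this value.)

3.10 m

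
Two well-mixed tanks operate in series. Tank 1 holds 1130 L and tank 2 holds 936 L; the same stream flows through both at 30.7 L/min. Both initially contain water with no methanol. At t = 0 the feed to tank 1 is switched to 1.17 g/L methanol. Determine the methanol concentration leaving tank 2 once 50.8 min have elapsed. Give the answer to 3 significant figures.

0.522 g/L

Time constants: τᵢ = Vᵢ/Q for each well-mixed tank.
τ₁ = 1130/30.7 = 36.808 min; τ₂ = 936/30.7 = 30.489 min.
Tank 1: C₁ = C_in(1 − e^(−t/τ₁)). Tank 2 (τ₁ ≠ τ₂): C₂ = C_in[1 − (τ₁ e^(−t/τ₁) − τ₂ e^(−t/τ₂))/(τ₁ − τ₂)].
At t = 50.8: e^(−t/τ₁) = 0.25154, e^(−t/τ₂) = 0.18896.
C₂ = 1.17·[1 − (36.808·0.25154 − 30.489·0.18896)/(6.3192)] = 1.17·0.44653 = 0.52244 g/L.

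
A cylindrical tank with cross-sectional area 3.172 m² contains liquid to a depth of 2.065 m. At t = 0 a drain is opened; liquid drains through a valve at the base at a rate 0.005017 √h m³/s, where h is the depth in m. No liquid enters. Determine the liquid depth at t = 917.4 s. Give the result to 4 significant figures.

Accumulation of liquid (constant cross-section A): A dh/dt = −0.005017 √h.
Separate and integrate: 2(√h − √h₀) = −(0.005017/A) t.
√h = √2.065 − 0.005017·917.4/(2·3.172) = 1.43701 − 0.725504 = 0.711507.
h = 0.711507² = 0.506242 m.

0.5062 m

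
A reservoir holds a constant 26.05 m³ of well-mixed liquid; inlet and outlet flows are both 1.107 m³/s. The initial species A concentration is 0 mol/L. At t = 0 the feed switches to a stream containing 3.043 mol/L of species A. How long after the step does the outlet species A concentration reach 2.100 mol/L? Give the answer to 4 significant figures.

27.57 s

Species balance: V dC/dt = Q(C_in − C) ⇒ τ = V/Q = 23.5321 s.
C(t) = C_in + (C₀ − C_in) e^(−t/τ). Set C = 2.100 and solve for t:
e^(−t/τ) = (C − C_in)/(C₀ − C_in) = (2.100 − 3.043)/(0 − 3.043) = 0.309892
t = −τ ln(…) = 23.5321 × 1.17153 = 27.5686 s.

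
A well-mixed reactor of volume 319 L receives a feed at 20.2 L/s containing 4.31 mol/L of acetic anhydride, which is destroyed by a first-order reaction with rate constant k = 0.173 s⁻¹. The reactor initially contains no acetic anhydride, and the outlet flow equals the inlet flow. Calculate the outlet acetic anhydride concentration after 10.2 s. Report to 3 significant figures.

1.05 mol/L

Accumulation = in − out − consumed: V dC/dt = Q C_in − Q C − k V C.
dC/dt = (Q/V) C_in − (Q/V + k) C; effective rate a = Q/V + k = 0.063323 + 0.173 = 0.23632 s⁻¹.
C_ss = Q C_in/(Q + kV) = 1.1549 mol/L; C(t) = C_ss + (C₀ − C_ss) e^(−a t).
C(10.2) = 1.1549 + (-1.1549)·e^(−0.23632·10.2) = 1.1549 + (-1.1549)·0.089771 = 1.0512 mol/L.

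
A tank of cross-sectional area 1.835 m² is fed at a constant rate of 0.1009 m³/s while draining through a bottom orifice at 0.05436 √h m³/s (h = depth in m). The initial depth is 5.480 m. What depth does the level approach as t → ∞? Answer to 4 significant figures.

3.445 m

A dh/dt = Q_in − 0.05436 √h. Steady state requires inflow = outflow:
Q_in = 0.05436 √h_ss ⇒ √h_ss = 0.1009/0.05436 = 1.85614.
h_ss = 1.85614² = 3.44527 m. (Since h₀ = 5.480 m > h_ss, the level will fall toward this value.)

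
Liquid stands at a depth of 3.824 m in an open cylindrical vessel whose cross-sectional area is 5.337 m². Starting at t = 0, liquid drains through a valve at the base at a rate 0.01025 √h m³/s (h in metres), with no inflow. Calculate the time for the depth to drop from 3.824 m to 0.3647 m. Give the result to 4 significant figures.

With no inflow, A dh/dt = −0.01025 √h.
Separate and integrate: 2(√h − √h₀) = −(0.01025/A) t.
t = 2A(√h₀ − √h)/0.01025 = 2·5.337·(√3.824 − √0.3647)/0.01025
  = 10.6740 × (1.95551 − 0.603904) / 0.01025 = 1407.51 s.

1408 s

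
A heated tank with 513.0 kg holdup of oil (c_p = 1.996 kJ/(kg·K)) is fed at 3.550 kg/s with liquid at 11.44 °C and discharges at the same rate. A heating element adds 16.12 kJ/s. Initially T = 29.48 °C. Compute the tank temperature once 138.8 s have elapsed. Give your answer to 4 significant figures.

First-law balance (no shaft work): M c_p dT/dt = ṁ c_p (T_in − T) + 16.12.
τ = M/ṁ = 144.507 s; T_ss = T_in + Q̇/(ṁ c_p) = 11.44 + 16.12/(3.550·1.996) = 13.7150 °C.
Solution: T(t) = T_ss + (T₀ − T_ss) e^(−t/τ).
T(138.8) = 13.7150 + (15.7650)·e^(−138.8/144.507) = 13.7150 + (15.7650)·0.382699 = 19.7482 °C.

19.75 °C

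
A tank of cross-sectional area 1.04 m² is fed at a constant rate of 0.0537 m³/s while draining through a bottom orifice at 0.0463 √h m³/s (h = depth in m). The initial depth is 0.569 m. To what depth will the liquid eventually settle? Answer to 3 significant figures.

A dh/dt = Q_in − 0.0463 √h. Steady state requires inflow = outflow:
Q_in = 0.0463 √h_ss ⇒ √h_ss = 0.0537/0.0463 = 1.1598.
h_ss = 1.1598² = 1.3452 m. (Since h₀ = 0.569 m < h_ss, the level will rise toward this value.)

1.35 m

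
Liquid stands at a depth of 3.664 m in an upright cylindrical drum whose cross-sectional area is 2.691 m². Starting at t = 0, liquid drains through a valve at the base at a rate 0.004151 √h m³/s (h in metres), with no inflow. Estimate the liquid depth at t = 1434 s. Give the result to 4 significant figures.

With no inflow, A dh/dt = −0.004151 √h.
This is separable: 2 d(√h)/dt = −0.004151/A, so √h = √h₀ − (0.004151/(2A)) t.
√h = √3.664 − 0.004151·1434/(2·2.691) = 1.91416 − 1.10601 = 0.808150.
h = 0.808150² = 0.653106 m.

0.6531 m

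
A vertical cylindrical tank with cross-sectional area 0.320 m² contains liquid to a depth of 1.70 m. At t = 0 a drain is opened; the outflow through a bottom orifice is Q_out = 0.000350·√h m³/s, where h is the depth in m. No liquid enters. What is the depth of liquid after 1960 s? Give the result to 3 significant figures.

0.0538 m

With no inflow, A dh/dt = −0.000350 √h.
Separate and integrate: 2(√h − √h₀) = −(0.000350/A) t.
√h = √1.70 − 0.000350·1960/(2·0.320) = 1.3038 − 1.0719 = 0.23197.
h = 0.23197² = 0.053808 m.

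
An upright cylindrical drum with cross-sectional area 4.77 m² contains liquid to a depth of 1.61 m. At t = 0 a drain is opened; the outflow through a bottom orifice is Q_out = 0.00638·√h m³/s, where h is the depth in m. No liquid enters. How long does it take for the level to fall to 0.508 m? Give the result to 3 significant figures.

832 s

A dh/dt = −Q_out = −0.00638 √h.
Separate and integrate: 2(√h − √h₀) = −(0.00638/A) t.
t = 2A(√h₀ − √h)/0.00638 = 2·4.77·(√1.61 − √0.508)/0.00638
  = 9.5400 × (1.2689 − 0.71274) / 0.00638 = 831.56 s.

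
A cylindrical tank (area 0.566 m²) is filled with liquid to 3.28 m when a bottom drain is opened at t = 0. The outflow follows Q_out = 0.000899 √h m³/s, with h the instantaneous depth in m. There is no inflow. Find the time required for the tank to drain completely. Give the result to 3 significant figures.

2280 s

With no inflow, A dh/dt = −0.000899 √h.
Separate and integrate: 2(√h − √h₀) = −(0.000899/A) t.
Tank is empty when √h = 0: t_empty = 2A√h₀/0.000899.
t_empty = 2·0.566·√3.28/0.000899 = 1.1320·1.8111/0.000899 = 2280.5 s.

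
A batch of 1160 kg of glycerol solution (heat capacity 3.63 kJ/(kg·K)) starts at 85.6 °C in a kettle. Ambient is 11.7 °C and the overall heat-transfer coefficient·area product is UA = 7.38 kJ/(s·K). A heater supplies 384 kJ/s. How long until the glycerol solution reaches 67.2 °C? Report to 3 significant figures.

Lumped-capacitance energy balance: M c_p dT/dt = UA(T_amb − T) + Q̇.
τ = M c_p/UA = 570.57 s; T_ss = T_amb + Q̇/UA = 11.7 + 384/7.38 = 63.733 °C.
T(t) = T_ss + (T₀ − T_ss)e^(−t/τ); set T = 67.2:
t = −τ ln[(T − T_ss)/(T₀ − T_ss)] = −570.57 · ln(0.15857) = 1050.7 s.

1050 s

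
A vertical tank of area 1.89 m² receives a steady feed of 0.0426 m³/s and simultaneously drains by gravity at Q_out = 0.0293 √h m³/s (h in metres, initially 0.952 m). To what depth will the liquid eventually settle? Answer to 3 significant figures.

Level balance: A dh/dt = 0.0426 − 0.0293 √h. Setting dh/dt = 0:
Q_in = 0.0293 √h_ss ⇒ √h_ss = 0.0426/0.0293 = 1.4539.
h_ss = 1.4539² = 2.1139 m. (Since h₀ = 0.952 m < h_ss, the level will rise toward this value.)

2.11 m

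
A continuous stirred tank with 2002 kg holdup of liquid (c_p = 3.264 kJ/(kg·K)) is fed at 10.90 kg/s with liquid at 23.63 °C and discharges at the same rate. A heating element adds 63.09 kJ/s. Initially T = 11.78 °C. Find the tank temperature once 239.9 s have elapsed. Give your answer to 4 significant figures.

21.71 °C

M c_p dT/dt = ṁ c_p (T_in − T) + Q̇.
Rearrange: dT/dt = (T_ss − T)/τ with τ = M/ṁ = 183.670 s and T_ss = T_in + Q̇/(ṁ c_p) = 25.4033 °C.
Solution: T(t) = T_ss + (T₀ − T_ss) e^(−t/τ).
T(239.9) = 25.4033 + (-13.6233)·e^(−239.9/183.670) = 25.4033 + (-13.6233)·0.270861 = 21.7133 °C.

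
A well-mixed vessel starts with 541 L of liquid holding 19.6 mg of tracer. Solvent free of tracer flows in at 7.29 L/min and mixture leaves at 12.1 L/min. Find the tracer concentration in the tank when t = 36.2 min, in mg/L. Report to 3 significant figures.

0.0201 mg/L

Total volume: dV/dt = Q_in − Q_out = -4.8100 L/min, so V(t) = 541 − 4.8100 t and V(36.2) = 366.88 L.
No tracer enters, so dm/dt = −Q_out · (m/V).
dm/m = −Q_out dt/(V₀ − 4.8100 t); integrating gives ln(m/m₀) = −(Q_out/(Q_in−Q_out)) ln(V/V₀).
m = m₀ (V₀/V)^(Q_out/(Q_in−Q_out)) = 19.6 × (541/366.88)^(-2.5156) = 7.3780 mg.
C = m/V = 7.3780/366.88 = 0.020110 mg/L.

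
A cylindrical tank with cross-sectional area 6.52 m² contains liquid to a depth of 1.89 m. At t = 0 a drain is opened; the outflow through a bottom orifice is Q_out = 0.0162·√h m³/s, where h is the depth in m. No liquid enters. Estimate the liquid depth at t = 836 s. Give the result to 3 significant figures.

0.113 m

A dh/dt = −Q_out = −0.0162 √h.
∫ h^(−1/2) dh = −(0.0162/A) ∫ dt, giving 2√h = 2√h₀ − (0.0162/A) t.
√h = √1.89 − 0.0162·836/(2·6.52) = 1.3748 − 1.0386 = 0.33618.
h = 0.33618² = 0.11302 m.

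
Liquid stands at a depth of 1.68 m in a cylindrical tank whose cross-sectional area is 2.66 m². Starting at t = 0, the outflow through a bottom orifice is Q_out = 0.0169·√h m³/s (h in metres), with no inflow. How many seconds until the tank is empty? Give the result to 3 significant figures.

A dh/dt = −Q_out = −0.0169 √h.
Separate and integrate: 2(√h − √h₀) = −(0.0169/A) t.
Set h = 0: 2√h₀ = (0.0169/A) t_empty ⇒ t_empty = 2A√h₀/0.0169.
t_empty = 2·2.66·√1.68/0.0169 = 5.3200·1.2961/0.0169 = 408.02 s.

408 s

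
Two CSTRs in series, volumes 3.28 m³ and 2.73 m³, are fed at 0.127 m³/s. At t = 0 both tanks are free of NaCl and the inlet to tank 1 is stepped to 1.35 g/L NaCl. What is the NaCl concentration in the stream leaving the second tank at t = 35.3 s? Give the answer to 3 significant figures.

0.595 g/L

Species balance on tank i: dCᵢ/dt = (Cᵢ₋₁ − Cᵢ)/τᵢ with τᵢ = Vᵢ/Q.
τ₁ = 3.28/0.127 = 25.827 s; τ₂ = 2.73/0.127 = 21.496 s.
Solving the cascade with C₁(0)=C₂(0)=0 gives C₂(t) = C_in[1 − (τ₁ e^(−t/τ₁) − τ₂ e^(−t/τ₂))/(τ₁ − τ₂)].
At t = 35.3: e^(−t/τ₁) = 0.25492, e^(−t/τ₂) = 0.19356.
C₂ = 1.35·[1 − (25.827·0.25492 − 21.496·0.19356)/(4.3307)] = 1.35·0.44051 = 0.59468 g/L.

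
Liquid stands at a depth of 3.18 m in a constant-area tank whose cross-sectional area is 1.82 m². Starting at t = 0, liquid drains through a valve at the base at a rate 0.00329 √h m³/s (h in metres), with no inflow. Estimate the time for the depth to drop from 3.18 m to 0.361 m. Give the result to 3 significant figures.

Accumulation of liquid (constant cross-section A): A dh/dt = −0.00329 √h.
This is separable: 2 d(√h)/dt = −0.00329/A, so √h = √h₀ − (0.00329/(2A)) t.
t = 2A(√h₀ − √h)/0.00329 = 2·1.82·(√3.18 − √0.361)/0.00329
  = 3.6400 × (1.7833 − 0.60083) / 0.00329 = 1308.2 s.

1310 s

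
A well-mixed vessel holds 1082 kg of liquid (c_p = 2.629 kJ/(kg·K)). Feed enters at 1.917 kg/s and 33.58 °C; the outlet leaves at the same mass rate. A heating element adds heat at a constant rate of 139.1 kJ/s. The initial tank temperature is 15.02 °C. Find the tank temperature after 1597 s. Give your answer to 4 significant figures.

58.45 °C

First-law balance (no shaft work): M c_p dT/dt = ṁ c_p (T_in − T) + 139.1.
τ = M/ṁ = 564.424 s; T_ss = T_in + Q̇/(ṁ c_p) = 33.58 + 139.1/(1.917·2.629) = 61.1803 °C.
Solution: T(t) = T_ss + (T₀ − T_ss) e^(−t/τ).
T(1597) = 61.1803 + (-46.1603)·e^(−1597/564.424) = 61.1803 + (-46.1603)·0.0590462 = 58.4547 °C.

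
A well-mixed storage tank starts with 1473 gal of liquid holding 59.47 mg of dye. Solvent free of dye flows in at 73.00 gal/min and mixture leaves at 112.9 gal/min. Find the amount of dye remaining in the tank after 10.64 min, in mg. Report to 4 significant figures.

Let m(t) be the amount of dye. Volume: V(t) = V₀ + (Q_in − Q_out) t = 1473 − 39.9000 t; V(10.64) = 1048.46 gal.
No dye enters, so dm/dt = −Q_out · (m/V).
dm/m = −Q_out dt/(V₀ − 39.9000 t); integrating gives ln(m/m₀) = −(Q_out/(Q_in−Q_out)) ln(V/V₀).
m = m₀ (V₀/V)^(Q_out/(Q_in−Q_out)) = 59.47 × (1473/1048.46)^(-2.82957) = 22.7255 mg.

22.73 mg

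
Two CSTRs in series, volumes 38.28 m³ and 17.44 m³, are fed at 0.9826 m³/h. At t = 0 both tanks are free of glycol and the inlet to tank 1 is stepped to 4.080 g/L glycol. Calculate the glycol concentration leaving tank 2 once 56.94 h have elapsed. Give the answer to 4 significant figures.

2.480 g/L

Species balance on tank i: dCᵢ/dt = (Cᵢ₋₁ − Cᵢ)/τᵢ with τᵢ = Vᵢ/Q.
τ₁ = 38.28/0.9826 = 38.9579 h; τ₂ = 17.44/0.9826 = 17.7488 h.
Tank 1: C₁ = C_in(1 − e^(−t/τ₁)). Tank 2 (τ₁ ≠ τ₂): C₂ = C_in[1 − (τ₁ e^(−t/τ₁) − τ₂ e^(−t/τ₂))/(τ₁ − τ₂)].
At t = 56.94: e^(−t/τ₁) = 0.231870, e^(−t/τ₂) = 0.0404334.
C₂ = 4.080·[1 − (38.9579·0.231870 − 17.7488·0.0404334)/(21.2090)] = 4.080·0.607926 = 2.48034 g/L.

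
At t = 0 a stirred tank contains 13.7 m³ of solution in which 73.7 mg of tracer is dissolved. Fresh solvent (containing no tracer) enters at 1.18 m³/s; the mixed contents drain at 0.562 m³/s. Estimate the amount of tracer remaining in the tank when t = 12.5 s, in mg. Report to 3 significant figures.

49.1 mg

Total volume: dV/dt = Q_in − Q_out = 0.61800 m³/s, so V(t) = 13.7 + 0.61800 t and V(12.5) = 21.425 m³.
Solute balance: dm/dt = 0 − Q_out C = −Q_out m/V(t).
dm/m = −Q_out dt/(V₀ + 0.61800 t); integrating gives ln(m/m₀) = −(Q_out/(Q_in−Q_out)) ln(V/V₀).
m = m₀ (V₀/V)^(Q_out/(Q_in−Q_out)) = 73.7 × (13.7/21.425)^(0.90939) = 49.075 mg.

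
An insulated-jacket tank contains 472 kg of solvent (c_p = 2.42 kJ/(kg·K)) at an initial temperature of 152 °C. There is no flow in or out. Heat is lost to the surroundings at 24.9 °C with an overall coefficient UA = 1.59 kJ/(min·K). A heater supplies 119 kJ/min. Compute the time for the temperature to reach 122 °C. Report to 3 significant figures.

613 min

M c_p dT/dt = −UA(T − T_amb) + Q̇.
τ = M c_p/UA = 718.39 min; T_ss = T_amb + Q̇/UA = 24.9 + 119/1.59 = 99.743 °C.
T(t) = T_ss + (T₀ − T_ss)e^(−t/τ); set T = 122:
t = −τ ln[(T − T_ss)/(T₀ − T_ss)] = −718.39 · ln(0.42592) = 613.15 min.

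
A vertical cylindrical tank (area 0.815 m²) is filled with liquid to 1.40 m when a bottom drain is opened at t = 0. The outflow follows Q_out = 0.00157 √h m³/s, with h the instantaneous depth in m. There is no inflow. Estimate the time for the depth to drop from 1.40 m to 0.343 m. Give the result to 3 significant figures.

Accumulation of liquid (constant cross-section A): A dh/dt = −0.00157 √h.
Separate and integrate: 2(√h − √h₀) = −(0.00157/A) t.
t = 2A(√h₀ − √h)/0.00157 = 2·0.815·(√1.40 − √0.343)/0.00157
  = 1.6300 × (1.1832 − 0.58566) / 0.00157 = 620.39 s.

620 s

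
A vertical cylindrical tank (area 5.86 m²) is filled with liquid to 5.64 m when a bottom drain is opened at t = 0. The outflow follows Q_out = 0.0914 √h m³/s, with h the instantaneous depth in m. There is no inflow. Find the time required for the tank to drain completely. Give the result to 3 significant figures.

305 s

A dh/dt = −Q_out = −0.0914 √h.
Separate and integrate: 2(√h − √h₀) = −(0.0914/A) t.
Set h = 0: 2√h₀ = (0.0914/A) t_empty ⇒ t_empty = 2A√h₀/0.0914.
t_empty = 2·5.86·√5.64/0.0914 = 11.720·2.3749/0.0914 = 304.52 s.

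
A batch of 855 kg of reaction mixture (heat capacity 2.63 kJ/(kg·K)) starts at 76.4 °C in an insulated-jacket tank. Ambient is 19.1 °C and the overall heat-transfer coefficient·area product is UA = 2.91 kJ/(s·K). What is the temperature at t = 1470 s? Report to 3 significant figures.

First-law balance (no shaft work): M c_p dT/dt = −UA(T − T_amb).
dT/dt = (T_ss − T)/τ with T_ss = T_amb = 19.100 °C, τ = M c_p/UA = 855·2.63/2.91 = 772.73 s.
This is linear first-order; T(t) = T_ss + (T₀ − T_ss) e^(−t/τ).
T(1470) = 19.100 + (57.300)·0.14922 = 27.650 °C.

27.7 °C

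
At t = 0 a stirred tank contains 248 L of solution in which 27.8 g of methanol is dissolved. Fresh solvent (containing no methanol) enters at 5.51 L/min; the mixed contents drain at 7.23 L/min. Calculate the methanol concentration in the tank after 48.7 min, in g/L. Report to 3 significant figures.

0.0299 g/L

Let m(t) be the amount of methanol. Volume: V(t) = V₀ + (Q_in − Q_out) t = 248 − 1.7200 t; V(48.7) = 164.24 L.
No methanol enters, so dm/dt = −Q_out · (m/V).
Separate: dm/m = −Q_out dt/V(t) ⇒ ln(m/m₀) = −(Q_out/(Q_in−Q_out)) ln(V/V₀).
m = m₀ (V₀/V)^(Q_out/(Q_in−Q_out)) = 27.8 × (248/164.24)^(-4.2035) = 4.9169 g.
C = m/V = 4.9169/164.24 = 0.029938 g/L.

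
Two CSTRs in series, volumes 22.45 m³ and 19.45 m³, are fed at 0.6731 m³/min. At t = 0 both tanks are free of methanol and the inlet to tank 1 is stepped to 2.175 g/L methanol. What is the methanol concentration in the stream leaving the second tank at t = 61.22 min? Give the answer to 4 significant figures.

1.273 g/L

Each tank obeys Vᵢ dCᵢ/dt = Q(Cᵢ₋₁ − Cᵢ), so τᵢ = Vᵢ/Q.
τ₁ = 22.45/0.6731 = 33.3531 min; τ₂ = 19.45/0.6731 = 28.8962 min.
Tank 1: C₁ = C_in(1 − e^(−t/τ₁)). Tank 2 (τ₁ ≠ τ₂): C₂ = C_in[1 − (τ₁ e^(−t/τ₁) − τ₂ e^(−t/τ₂))/(τ₁ − τ₂)].
At t = 61.22: e^(−t/τ₁) = 0.159532, e^(−t/τ₂) = 0.120197.
C₂ = 2.175·[1 − (33.3531·0.159532 − 28.8962·0.120197)/(4.45699)] = 2.175·0.585446 = 1.27334 g/L.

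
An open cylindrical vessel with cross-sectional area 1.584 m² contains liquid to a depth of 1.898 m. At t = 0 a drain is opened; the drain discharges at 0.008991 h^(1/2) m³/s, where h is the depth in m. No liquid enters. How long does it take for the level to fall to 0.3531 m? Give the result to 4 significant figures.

276.1 s

With no inflow, A dh/dt = −0.008991 √h.
∫ h^(−1/2) dh = −(0.008991/A) ∫ dt, giving 2√h = 2√h₀ − (0.008991/A) t.
t = 2A(√h₀ − √h)/0.008991 = 2·1.584·(√1.898 − √0.3531)/0.008991
  = 3.16800 × (1.37768 − 0.594222) / 0.008991 = 276.053 s.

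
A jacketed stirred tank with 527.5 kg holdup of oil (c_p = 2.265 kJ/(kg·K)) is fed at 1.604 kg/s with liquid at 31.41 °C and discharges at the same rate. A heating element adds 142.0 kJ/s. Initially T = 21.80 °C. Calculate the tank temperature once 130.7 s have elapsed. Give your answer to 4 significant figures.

37.77 °C

M c_p dT/dt = ṁ c_p (T_in − T) + Q̇.
τ = M/ṁ = 328.865 s; T_ss = T_in + Q̇/(ṁ c_p) = 31.41 + 142.0/(1.604·2.265) = 70.4955 °C.
This is linear first-order; T(t) = T_ss + (T₀ − T_ss) e^(−t/τ).
T(130.7) = 70.4955 + (-48.6955)·e^(−130.7/328.865) = 70.4955 + (-48.6955)·0.672047 = 37.7698 °C.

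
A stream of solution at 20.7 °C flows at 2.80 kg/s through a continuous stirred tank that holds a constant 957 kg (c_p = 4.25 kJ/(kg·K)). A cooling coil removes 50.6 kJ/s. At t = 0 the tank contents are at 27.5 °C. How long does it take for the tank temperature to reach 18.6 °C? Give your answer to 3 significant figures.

First-law balance (no shaft work): M c_p dT/dt = ṁ c_p (T_in − T) − 50.6.
τ = M/ṁ = 341.79 s; T_ss = T_in − Q̇/(ṁ c_p) = 16.448 °C.
T(t) = T_ss + (T₀ − T_ss) e^(−t/τ). Set T = 18.6:
e^(−t/τ) = (18.6 − 16.448)/(27.5 − 16.448) = 0.19472
t = −341.79 · ln(0.19472) = 559.22 s.

559 s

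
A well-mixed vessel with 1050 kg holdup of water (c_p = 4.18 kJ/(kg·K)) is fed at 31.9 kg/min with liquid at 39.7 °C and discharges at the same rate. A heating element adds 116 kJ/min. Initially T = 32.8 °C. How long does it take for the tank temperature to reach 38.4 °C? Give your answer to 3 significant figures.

Heat balance on the well-mixed liquid: M c_p dT/dt = ṁ c_p (T_in − T) + 116.
τ = M/ṁ = 32.915 min; T_ss = T_in + Q̇/(ṁ c_p) = 40.570 °C.
T(t) = T_ss + (T₀ − T_ss) e^(−t/τ). Set T = 38.4:
e^(−t/τ) = (38.4 − 40.570)/(32.8 − 40.570) = 0.27927
t = −32.915 · ln(0.27927) = 41.986 min.

42.0 min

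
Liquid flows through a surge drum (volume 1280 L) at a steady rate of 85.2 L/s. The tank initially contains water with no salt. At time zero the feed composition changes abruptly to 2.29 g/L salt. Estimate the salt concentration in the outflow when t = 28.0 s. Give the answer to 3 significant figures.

1.93 g/L

Mass balance on the solute (V constant): V dC/dt = Q(C_in − C).
So dC/dt = (C_in − C)/τ with τ = V/Q = 1280/85.2 = 15.023 s.
This is linear first-order; C(t) = C_in + (C₀ − C_in) e^(−t/τ).
C(28.0) = 2.29 + (0 − 2.29)·e^(−28.0/15.023) = 2.29 + (-2.2900)·0.15509 = 1.9348 g/L.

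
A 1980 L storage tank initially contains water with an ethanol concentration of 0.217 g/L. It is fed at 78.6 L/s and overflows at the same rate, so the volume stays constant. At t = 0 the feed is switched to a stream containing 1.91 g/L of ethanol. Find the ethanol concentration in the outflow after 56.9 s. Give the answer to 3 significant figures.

Mass balance on the solute (V constant): V dC/dt = Q(C_in − C).
So dC/dt = (C_in − C)/τ with τ = V/Q = 1980/78.6 = 25.191 s.
Integrating: C(t) = C_in + (C₀ − C_in) e^(−t/τ).
C(56.9) = 1.91 + (0.217 − 1.91)·e^(−56.9/25.191) = 1.91 + (-1.6930)·0.10448 = 1.7331 g/L.

1.73 g/L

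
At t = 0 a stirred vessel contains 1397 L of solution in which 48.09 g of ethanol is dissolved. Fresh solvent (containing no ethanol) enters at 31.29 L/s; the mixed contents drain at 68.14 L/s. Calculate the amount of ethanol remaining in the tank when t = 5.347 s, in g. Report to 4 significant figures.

Total volume: dV/dt = Q_in − Q_out = -36.8500 L/s, so V(t) = 1397 − 36.8500 t and V(5.347) = 1199.96 L.
Solute balance: dm/dt = 0 − Q_out C = −Q_out m/V(t).
Separate: dm/m = −Q_out dt/V(t) ⇒ ln(m/m₀) = −(Q_out/(Q_in−Q_out)) ln(V/V₀).
m = m₀ (V₀/V)^(Q_out/(Q_in−Q_out)) = 48.09 × (1397/1199.96)^(-1.84912) = 36.3045 g.

36.30 g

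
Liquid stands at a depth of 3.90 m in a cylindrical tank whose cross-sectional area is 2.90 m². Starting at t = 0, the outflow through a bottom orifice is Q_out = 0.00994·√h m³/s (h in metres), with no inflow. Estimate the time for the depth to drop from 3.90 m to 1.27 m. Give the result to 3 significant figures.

495 s

With no inflow, A dh/dt = −0.00994 √h.
∫ h^(−1/2) dh = −(0.00994/A) ∫ dt, giving 2√h = 2√h₀ − (0.00994/A) t.
t = 2A(√h₀ − √h)/0.00994 = 2·2.90·(√3.90 − √1.27)/0.00994
  = 5.8000 × (1.9748 − 1.1269) / 0.00994 = 494.75 s.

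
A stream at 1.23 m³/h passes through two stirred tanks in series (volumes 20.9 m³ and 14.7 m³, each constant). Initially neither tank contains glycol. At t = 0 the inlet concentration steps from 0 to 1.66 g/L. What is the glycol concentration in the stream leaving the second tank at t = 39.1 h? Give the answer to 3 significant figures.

Species balance on tank i: dCᵢ/dt = (Cᵢ₋₁ − Cᵢ)/τᵢ with τᵢ = Vᵢ/Q.
τ₁ = 20.9/1.23 = 16.992 h; τ₂ = 14.7/1.23 = 11.951 h.
Tank 1: C₁ = C_in(1 − e^(−t/τ₁)). Tank 2 (τ₁ ≠ τ₂): C₂ = C_in[1 − (τ₁ e^(−t/τ₁) − τ₂ e^(−t/τ₂))/(τ₁ − τ₂)].
At t = 39.1: e^(−t/τ₁) = 0.10015, e^(−t/τ₂) = 0.037944.
C₂ = 1.66·[1 − (16.992·0.10015 − 11.951·0.037944)/(5.0407)] = 1.66·0.75237 = 1.2489 g/L.

1.25 g/L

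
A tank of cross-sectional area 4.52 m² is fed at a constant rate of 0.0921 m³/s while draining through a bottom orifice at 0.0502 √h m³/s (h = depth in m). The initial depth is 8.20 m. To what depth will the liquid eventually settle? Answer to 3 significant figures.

3.37 m

Level balance: A dh/dt = 0.0921 − 0.0502 √h. Setting dh/dt = 0:
Q_in = 0.0502 √h_ss ⇒ √h_ss = 0.0921/0.0502 = 1.8347.
h_ss = 1.8347² = 3.3660 m. (Since h₀ = 8.20 m > h_ss, the level will fall toward this value.)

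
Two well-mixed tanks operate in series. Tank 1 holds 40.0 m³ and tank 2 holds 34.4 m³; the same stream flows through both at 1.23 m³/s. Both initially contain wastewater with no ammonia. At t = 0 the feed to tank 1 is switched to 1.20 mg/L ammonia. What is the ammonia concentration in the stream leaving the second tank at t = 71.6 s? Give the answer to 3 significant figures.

Each tank obeys Vᵢ dCᵢ/dt = Q(Cᵢ₋₁ − Cᵢ), so τᵢ = Vᵢ/Q.
τ₁ = 40.0/1.23 = 32.520 s; τ₂ = 34.4/1.23 = 27.967 s.
Solving the cascade with C₁(0)=C₂(0)=0 gives C₂(t) = C_in[1 − (τ₁ e^(−t/τ₁) − τ₂ e^(−t/τ₂))/(τ₁ − τ₂)].
At t = 71.6: e^(−t/τ₁) = 0.11061, e^(−t/τ₂) = 0.077296.
C₂ = 1.20·[1 − (32.520·0.11061 − 27.967·0.077296)/(4.5528)] = 1.20·0.68471 = 0.82165 mg/L.

0.822 mg/L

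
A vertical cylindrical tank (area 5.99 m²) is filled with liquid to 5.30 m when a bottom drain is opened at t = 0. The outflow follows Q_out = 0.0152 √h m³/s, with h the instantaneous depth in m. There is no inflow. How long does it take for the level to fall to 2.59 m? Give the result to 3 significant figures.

Volume balance on the tank: A dh/dt = −0.0152 √h.
Separate and integrate: 2(√h − √h₀) = −(0.0152/A) t.
t = 2A(√h₀ − √h)/0.0152 = 2·5.99·(√5.30 − √2.59)/0.0152
  = 11.980 × (2.3022 − 1.6093) / 0.0152 = 546.06 s.

546 s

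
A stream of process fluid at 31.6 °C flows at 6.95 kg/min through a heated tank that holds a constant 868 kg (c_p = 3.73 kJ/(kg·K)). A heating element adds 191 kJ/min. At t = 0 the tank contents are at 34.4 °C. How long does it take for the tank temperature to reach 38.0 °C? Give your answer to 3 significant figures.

Heat balance on the well-mixed liquid: M c_p dT/dt = ṁ c_p (T_in − T) + 191.
τ = M/ṁ = 124.89 min; T_ss = T_in + Q̇/(ṁ c_p) = 38.968 °C.
T(t) = T_ss + (T₀ − T_ss) e^(−t/τ). Set T = 38.0:
e^(−t/τ) = (38.0 − 38.968)/(34.4 − 38.968) = 0.21188
t = −124.89 · ln(0.21188) = 193.80 min.

194 min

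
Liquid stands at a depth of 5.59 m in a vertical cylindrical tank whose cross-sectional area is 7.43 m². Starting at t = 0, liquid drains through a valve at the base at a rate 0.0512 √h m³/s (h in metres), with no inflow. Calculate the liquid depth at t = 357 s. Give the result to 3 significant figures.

1.29 m

A dh/dt = −Q_out = −0.0512 √h.
This is separable: 2 d(√h)/dt = −0.0512/A, so √h = √h₀ − (0.0512/(2A)) t.
√h = √5.59 − 0.0512·357/(2·7.43) = 2.3643 − 1.2300 = 1.1343.
h = 1.1343² = 1.2866 m.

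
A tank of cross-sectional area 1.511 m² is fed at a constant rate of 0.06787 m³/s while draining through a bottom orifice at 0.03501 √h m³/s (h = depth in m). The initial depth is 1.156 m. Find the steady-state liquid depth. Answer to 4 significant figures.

A dh/dt = Q_in − 0.03501 √h. Steady state requires inflow = outflow:
Q_in = 0.03501 √h_ss ⇒ √h_ss = 0.06787/0.03501 = 1.93859.
h_ss = 1.93859² = 3.75813 m. (Since h₀ = 1.156 m < h_ss, the level will rise toward this value.)

3.758 m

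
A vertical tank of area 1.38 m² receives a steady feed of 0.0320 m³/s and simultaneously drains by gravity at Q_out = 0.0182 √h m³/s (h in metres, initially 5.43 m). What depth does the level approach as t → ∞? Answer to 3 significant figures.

3.09 m

Unsteady balance on liquid volume: A dh/dt = Q_in − 0.0182 √h. At steady state dh/dt = 0:
Q_in = 0.0182 √h_ss ⇒ √h_ss = 0.0320/0.0182 = 1.7582.
h_ss = 1.7582² = 3.0914 m. (Since h₀ = 5.43 m > h_ss, the level will fall toward this value.)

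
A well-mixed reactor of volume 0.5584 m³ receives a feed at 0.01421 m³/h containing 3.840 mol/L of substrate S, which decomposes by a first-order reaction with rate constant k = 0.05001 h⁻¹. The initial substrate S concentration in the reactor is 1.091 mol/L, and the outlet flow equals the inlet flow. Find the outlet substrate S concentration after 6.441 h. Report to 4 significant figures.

Accumulation = in − out − consumed: V dC/dt = Q C_in − Q C − k V C.
This is linear with rate a = Q/V + k = 0.0754577 h⁻¹.
C_ss = Q C_in/(Q + kV) = 1.29502 mol/L; C(t) = C_ss + (C₀ − C_ss) e^(−a t).
C(6.441) = 1.29502 + (-0.204019)·e^(−0.0754577·6.441) = 1.29502 + (-0.204019)·0.615068 = 1.16953 mol/L.

1.170 mol/L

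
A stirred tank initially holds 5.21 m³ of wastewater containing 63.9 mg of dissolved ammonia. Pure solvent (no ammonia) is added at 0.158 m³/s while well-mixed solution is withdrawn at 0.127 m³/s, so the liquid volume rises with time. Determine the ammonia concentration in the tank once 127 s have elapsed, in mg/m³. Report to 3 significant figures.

0.696 mg/m³

Let m(t) be the amount of ammonia. Volume: V(t) = V₀ + (Q_in − Q_out) t = 5.21 + 0.031000 t; V(127) = 9.1470 m³.
Species balance (pure solvent in): dm/dt = −Q_out · m/V(t).
Separate: dm/m = −Q_out dt/V(t) ⇒ ln(m/m₀) = −(Q_out/(Q_in−Q_out)) ln(V/V₀).
m = m₀ (V₀/V)^(Q_out/(Q_in−Q_out)) = 63.9 × (5.21/9.1470)^(4.0968) = 6.3691 mg.
C = m/V = 6.3691/9.1470 = 0.69631 mg/m³.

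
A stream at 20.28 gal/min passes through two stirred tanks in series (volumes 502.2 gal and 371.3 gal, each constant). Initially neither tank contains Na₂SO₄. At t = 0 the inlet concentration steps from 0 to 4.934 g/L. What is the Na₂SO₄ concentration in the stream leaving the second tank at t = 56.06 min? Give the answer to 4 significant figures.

Each tank obeys Vᵢ dCᵢ/dt = Q(Cᵢ₋₁ − Cᵢ), so τᵢ = Vᵢ/Q.
τ₁ = 502.2/20.28 = 24.7633 min; τ₂ = 371.3/20.28 = 18.3087 min.
Tank 1: C₁ = C_in(1 − e^(−t/τ₁)). Tank 2 (τ₁ ≠ τ₂): C₂ = C_in[1 − (τ₁ e^(−t/τ₁) − τ₂ e^(−t/τ₂))/(τ₁ − τ₂)].
At t = 56.06: e^(−t/τ₁) = 0.103951, e^(−t/τ₂) = 0.0467970.
C₂ = 4.934·[1 − (24.7633·0.103951 − 18.3087·0.0467970)/(6.45464)] = 4.934·0.733930 = 3.62121 g/L.

3.621 g/L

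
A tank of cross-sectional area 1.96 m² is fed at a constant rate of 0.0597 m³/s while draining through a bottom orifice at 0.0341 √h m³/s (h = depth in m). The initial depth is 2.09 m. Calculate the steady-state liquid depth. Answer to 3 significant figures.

3.07 m

Mass balance (ρ constant): A dh/dt = Q_in − 0.0341 √h. At steady state dh/dt = 0:
Q_in = 0.0341 √h_ss ⇒ √h_ss = 0.0597/0.0341 = 1.7507.
h_ss = 1.7507² = 3.0651 m. (Since h₀ = 2.09 m < h_ss, the level will rise toward this value.)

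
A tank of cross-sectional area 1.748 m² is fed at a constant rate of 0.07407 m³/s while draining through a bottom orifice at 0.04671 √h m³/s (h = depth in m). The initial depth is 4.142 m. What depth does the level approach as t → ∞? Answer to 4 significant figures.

Volume balance on the tank: A dh/dt = Q_in − 0.04671 √h. At steady state dh/dt = 0:
Q_in = 0.04671 √h_ss ⇒ √h_ss = 0.07407/0.04671 = 1.58574.
h_ss = 1.58574² = 2.51458 m. (Since h₀ = 4.142 m > h_ss, the level will fall toward this value.)

2.515 m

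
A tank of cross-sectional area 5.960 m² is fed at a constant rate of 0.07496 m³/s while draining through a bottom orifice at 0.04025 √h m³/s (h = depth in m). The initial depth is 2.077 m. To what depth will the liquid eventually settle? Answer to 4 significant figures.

3.468 m

A dh/dt = Q_in − 0.04025 √h. Steady state requires inflow = outflow:
Q_in = 0.04025 √h_ss ⇒ √h_ss = 0.07496/0.04025 = 1.86236.
h_ss = 1.86236² = 3.46839 m. (Since h₀ = 2.077 m < h_ss, the level will rise toward this value.)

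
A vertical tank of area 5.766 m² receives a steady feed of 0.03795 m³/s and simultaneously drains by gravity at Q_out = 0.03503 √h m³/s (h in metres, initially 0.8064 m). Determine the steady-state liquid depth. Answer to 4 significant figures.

1.174 m

Level balance: A dh/dt = 0.03795 − 0.03503 √h. Setting dh/dt = 0:
Q_in = 0.03503 √h_ss ⇒ √h_ss = 0.03795/0.03503 = 1.08336.
h_ss = 1.08336² = 1.17366 m. (Since h₀ = 0.8064 m < h_ss, the level will rise toward this value.)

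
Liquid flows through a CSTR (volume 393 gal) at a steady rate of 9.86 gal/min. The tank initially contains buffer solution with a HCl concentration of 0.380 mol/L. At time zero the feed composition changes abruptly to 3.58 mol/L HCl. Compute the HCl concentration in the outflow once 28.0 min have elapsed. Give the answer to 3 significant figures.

Unsteady species balance (constant V, well mixed): V dC/dt = Q(C_in − C).
So dC/dt = (C_in − C)/τ with τ = V/Q = 393/9.86 = 39.858 min.
Integrating: C(t) = C_in + (C₀ − C_in) e^(−t/τ).
C(28.0) = 3.58 + (0.380 − 3.58)·e^(−28.0/39.858) = 3.58 + (-3.2000)·0.49535 = 1.9949 mol/L.

1.99 mol/L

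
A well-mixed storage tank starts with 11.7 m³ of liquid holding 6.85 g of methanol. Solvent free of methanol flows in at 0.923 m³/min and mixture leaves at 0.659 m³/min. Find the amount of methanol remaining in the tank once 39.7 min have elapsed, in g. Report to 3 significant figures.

Let m(t) be the amount of methanol. Volume: V(t) = V₀ + (Q_in − Q_out) t = 11.7 + 0.26400 t; V(39.7) = 22.181 m³.
Solute balance: dm/dt = 0 − Q_out C = −Q_out m/V(t).
Separate: dm/m = −Q_out dt/V(t) ⇒ ln(m/m₀) = −(Q_out/(Q_in−Q_out)) ln(V/V₀).
m = m₀ (V₀/V)^(Q_out/(Q_in−Q_out)) = 6.85 × (11.7/22.181)^(2.4962) = 1.3876 g.

1.39 g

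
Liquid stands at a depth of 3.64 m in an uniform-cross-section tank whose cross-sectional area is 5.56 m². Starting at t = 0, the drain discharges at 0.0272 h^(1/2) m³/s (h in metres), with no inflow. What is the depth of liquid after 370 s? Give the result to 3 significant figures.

1.01 m

Unsteady balance on liquid volume: A dh/dt = −0.0272 √h.
Separate and integrate: 2(√h − √h₀) = −(0.0272/A) t.
√h = √3.64 − 0.0272·370/(2·5.56) = 1.9079 − 0.90504 = 1.0028.
h = 1.0028² = 1.0057 m.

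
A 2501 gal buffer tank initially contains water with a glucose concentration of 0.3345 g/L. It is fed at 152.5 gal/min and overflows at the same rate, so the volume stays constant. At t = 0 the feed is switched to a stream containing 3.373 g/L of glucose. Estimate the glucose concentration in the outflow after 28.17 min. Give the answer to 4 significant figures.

Accumulation = in − out for the solute gives V dC/dt = Q(C_in − C).
So dC/dt = (C_in − C)/τ with τ = V/Q = 2501/152.5 = 16.4000 min.
Integrating: C(t) = C_in + (C₀ − C_in) e^(−t/τ).
C(28.17) = 3.373 + (0.3345 − 3.373)·e^(−28.17/16.4000) = 3.373 + (-3.03850)·0.179482 = 2.82765 g/L.

2.828 g/L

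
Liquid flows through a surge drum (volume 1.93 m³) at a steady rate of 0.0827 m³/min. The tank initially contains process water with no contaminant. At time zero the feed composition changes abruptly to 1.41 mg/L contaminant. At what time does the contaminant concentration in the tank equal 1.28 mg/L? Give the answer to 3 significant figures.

55.6 min

Species balance on the tank: V dC/dt = Q(C_in − C), so τ = V/Q = 23.337 min.
C(t) = C_in + (C₀ − C_in) e^(−t/τ). Set C = 1.28 and solve for t:
e^(−t/τ) = (C − C_in)/(C₀ − C_in) = (1.28 − 1.41)/(0 − 1.41) = 0.092199
t = −τ ln(…) = 23.337 × 2.3838 = 55.632 min.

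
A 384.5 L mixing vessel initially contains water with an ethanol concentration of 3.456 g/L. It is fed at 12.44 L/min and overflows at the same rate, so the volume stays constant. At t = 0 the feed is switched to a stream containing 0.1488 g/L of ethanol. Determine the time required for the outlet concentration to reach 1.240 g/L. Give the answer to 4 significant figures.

34.27 min

Species balance: V dC/dt = Q(C_in − C) ⇒ τ = V/Q = 30.9084 min.
C(t) = C_in + (C₀ − C_in) e^(−t/τ). Set C = 1.240 and solve for t:
e^(−t/τ) = (C − C_in)/(C₀ − C_in) = (1.240 − 0.1488)/(3.456 − 0.1488) = 0.329947
t = −τ ln(…) = 30.9084 × 1.10882 = 34.2719 min.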